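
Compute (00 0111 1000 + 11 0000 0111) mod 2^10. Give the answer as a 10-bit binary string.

1101111111

  0001111000
+ 1100000111
= 1101111111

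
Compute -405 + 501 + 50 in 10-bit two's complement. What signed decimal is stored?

146

-405 + 501 = 96 (0001100000)
96 + 50 = 146 (0010010010)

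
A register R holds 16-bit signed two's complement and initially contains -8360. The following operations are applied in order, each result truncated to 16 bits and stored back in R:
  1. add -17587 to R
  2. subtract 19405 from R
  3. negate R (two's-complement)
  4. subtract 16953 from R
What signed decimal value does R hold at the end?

28399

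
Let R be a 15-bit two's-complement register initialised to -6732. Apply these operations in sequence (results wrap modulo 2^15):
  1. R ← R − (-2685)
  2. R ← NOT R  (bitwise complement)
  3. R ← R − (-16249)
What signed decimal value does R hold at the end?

Start: R = -6732 = 110010110110100.
R = -6732 − (-2685) = -4047 = 111000000110001
R = NOT 111000000110001 = 000111111001110 = 4046
R = 4046 − (-16249) = 20295; wraps to -12473 = 100111101000111

-12473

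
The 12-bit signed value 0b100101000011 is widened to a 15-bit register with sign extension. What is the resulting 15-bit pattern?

111100101000011

MSB of 100101000011 is 1; replicate it into the new high bits.
111|100101000011 → 111100101000011 (still -1725).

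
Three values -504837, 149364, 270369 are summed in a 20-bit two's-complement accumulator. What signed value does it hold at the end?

-85104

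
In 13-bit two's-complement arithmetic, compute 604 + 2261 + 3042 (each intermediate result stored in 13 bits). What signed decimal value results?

604 + 2261 = 2865 (0101100110001)
2865 + 3042 = 5907 → wraps to -2285 (1011100010011)

-2285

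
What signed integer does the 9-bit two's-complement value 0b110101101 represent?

-83

MSB is 1, so the value is negative.
Unsigned reading: 429. Subtract 2^9 = 512: 429 − 512 = -83.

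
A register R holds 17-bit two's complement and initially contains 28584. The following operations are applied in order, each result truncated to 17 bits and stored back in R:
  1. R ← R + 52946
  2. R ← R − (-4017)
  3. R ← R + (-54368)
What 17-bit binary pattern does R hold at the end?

00111100111001011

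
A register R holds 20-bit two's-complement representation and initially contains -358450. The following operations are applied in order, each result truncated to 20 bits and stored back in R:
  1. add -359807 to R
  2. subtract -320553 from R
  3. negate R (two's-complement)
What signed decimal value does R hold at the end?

Start: R = -358450 = 10101000011111001110.
R = -358450 + (-359807) = -718257; wraps to 330319 = 01010000101001001111
R = 330319 − (-320553) = 650872; wraps to -397704 = 10011110111001111000
R = −(-397704) = 397704 = 01100001000110001000

397704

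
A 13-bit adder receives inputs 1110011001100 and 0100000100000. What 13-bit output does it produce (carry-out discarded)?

0010011101100

  1110011001100
+ 0100000100000
= 0010011101100  (discard carry-out 1)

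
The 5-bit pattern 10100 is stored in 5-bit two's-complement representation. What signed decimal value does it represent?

MSB is 1, so the value is negative.
Unsigned reading: 20. Subtract 2^5 = 32: 20 − 32 = -12.

-12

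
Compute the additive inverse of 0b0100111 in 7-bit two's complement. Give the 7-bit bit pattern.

Invert: 1011000. Add 1: 1011001.
Check: 0100111 = 39, 1011001 = -39.

1011001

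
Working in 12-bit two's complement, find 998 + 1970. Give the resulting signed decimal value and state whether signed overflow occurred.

-1128; overflow

998 → 001111100110
1970 → 011110110010
  001111100110
+ 011110110010
= 101110011000
Result 101110011000: MSB = 1 → 2968 − 4096 = -1128.
Both addends are non-negative but the stored result is negative: signed overflow. The true value 998 + 1970 = 2968 lies outside [-2048, 2047].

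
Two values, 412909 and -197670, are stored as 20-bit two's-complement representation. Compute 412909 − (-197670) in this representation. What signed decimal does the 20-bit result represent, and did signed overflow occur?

412909 → 01100100110011101101
-197670 → 11001111101111011010
Subtract via negate-and-add: invert 11001111101111011010 + 1 = 00110000010000100110 (i.e. 197670).
  01100100110011101101
+ 00110000010000100110
= 10010101000100010011
Result 10010101000100010011: MSB = 1 → 610579 − 1048576 = -437997.
Both addends (after negating the subtrahend) are non-negative but the stored result is negative: signed overflow. The true value 412909 − (-197670) = 610579 lies outside [-524288, 524287].

-437997; overflow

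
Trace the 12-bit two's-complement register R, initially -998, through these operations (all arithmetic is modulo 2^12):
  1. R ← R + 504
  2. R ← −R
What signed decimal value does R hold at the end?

Start: R = -998 = 110000011010.
R = -998 + 504 = -494 = 111000010010
R = −(-494) = 494 = 000111101110

494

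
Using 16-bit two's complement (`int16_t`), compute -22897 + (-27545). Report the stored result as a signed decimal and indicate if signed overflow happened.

15094; overflow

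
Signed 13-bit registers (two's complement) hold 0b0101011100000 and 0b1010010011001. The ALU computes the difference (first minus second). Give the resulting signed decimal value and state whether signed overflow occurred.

0b0101011100000 → 0101011100000 = 2784 (signed)
0b1010010011001 → 1010010011001 = -2919 (signed)
Subtract via negate-and-add: invert 1010010011001 + 1 = 0101101100111 (i.e. 2919).
  0101011100000
+ 0101101100111
= 1011001000111
Result 1011001000111: MSB = 1 → 5703 − 8192 = -2489.
Both addends (after negating the subtrahend) are non-negative but the stored result is negative: signed overflow. The true value 2784 − (-2919) = 5703 lies outside [-4096, 4095].

-2489; overflow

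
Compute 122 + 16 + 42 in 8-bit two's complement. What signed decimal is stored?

-76

122 + 16 = 138 → wraps to -118 (10001010)
-118 + 42 = -76 (10110100)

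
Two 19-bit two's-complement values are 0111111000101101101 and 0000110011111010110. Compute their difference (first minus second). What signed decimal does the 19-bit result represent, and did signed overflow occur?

0111111000101101101 = 258413 (signed)
0000110011111010110 = 26582 (signed)
Subtract via negate-and-add: invert 0000110011111010110 + 1 = 1111001100000101010 (i.e. -26582).
  0111111000101101101
+ 1111001100000101010
= 0111000100110010111  (discard carry-out 1)
Result 0111000100110010111: MSB = 0 → value 231831.
Addends (after negating the subtrahend) have opposite signs, so signed overflow cannot occur.

231831; no overflow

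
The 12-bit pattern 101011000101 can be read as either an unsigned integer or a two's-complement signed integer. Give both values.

Unsigned: 101011000101 = 2757.
Signed: MSB=1 → 2757 − 4096 = -1339.

unsigned = 2757, signed = -1339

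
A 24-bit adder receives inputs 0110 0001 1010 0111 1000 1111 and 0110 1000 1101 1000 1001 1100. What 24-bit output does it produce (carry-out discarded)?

  011000011010011110001111
+ 011010001101100010011100
= 110010101000000000101011

110010101000000000101011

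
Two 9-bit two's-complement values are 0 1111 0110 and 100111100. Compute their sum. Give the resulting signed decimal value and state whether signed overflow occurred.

50; no overflow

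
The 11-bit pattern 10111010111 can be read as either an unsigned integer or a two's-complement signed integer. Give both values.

unsigned = 1495, signed = -553

Unsigned: 10111010111 = 1495.
Signed: MSB=1 → 1495 − 2048 = -553.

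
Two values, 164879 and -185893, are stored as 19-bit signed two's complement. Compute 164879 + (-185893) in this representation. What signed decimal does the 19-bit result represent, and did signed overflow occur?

164879 → 0101000010000001111
-185893 → 1010010100111011011
  0101000010000001111
+ 1010010100111011011
= 1111010110111101010
Result 1111010110111101010: MSB = 1 → 503274 − 524288 = -21014.
Addends have opposite signs, so signed overflow cannot occur.

-21014; no overflow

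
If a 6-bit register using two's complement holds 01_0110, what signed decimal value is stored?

22

MSB is 0, so the value is non-negative: 010110 = 22.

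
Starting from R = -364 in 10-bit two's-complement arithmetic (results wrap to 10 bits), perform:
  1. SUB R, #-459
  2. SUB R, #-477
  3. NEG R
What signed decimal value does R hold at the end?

452

Start: R = -364 = 1010010100.
R = -364 − (-459) = 95 = 0001011111
R = 95 − (-477) = 572; wraps to -452 = 1000111100
R = −(-452) = 452 = 0111000100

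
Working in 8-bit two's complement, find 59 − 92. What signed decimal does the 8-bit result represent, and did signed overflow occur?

-33; no overflow

59 → 00111011
92 → 01011100
Subtract via negate-and-add: invert 01011100 + 1 = 10100100 (i.e. -92).
  00111011
+ 10100100
= 11011111
Result 11011111: MSB = 1 → 223 − 256 = -33.
Addends (after negating the subtrahend) have opposite signs, so signed overflow cannot occur.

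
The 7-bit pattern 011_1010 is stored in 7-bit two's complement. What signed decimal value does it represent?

MSB is 0, so the value is non-negative: 0111010 = 58.

58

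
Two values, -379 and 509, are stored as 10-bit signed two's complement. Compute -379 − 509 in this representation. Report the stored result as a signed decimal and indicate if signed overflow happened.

136; overflow

-379 → 1010000101
509 → 0111111101
Subtract via negate-and-add: invert 0111111101 + 1 = 1000000011 (i.e. -509).
  1010000101
+ 1000000011
= 0010001000  (discard carry-out 1)
Result 0010001000: MSB = 0 → value 136.
Both addends (after negating the subtrahend) are negative but the stored result is non-negative: signed overflow. The true value -379 − 509 = -888 lies outside [-512, 511].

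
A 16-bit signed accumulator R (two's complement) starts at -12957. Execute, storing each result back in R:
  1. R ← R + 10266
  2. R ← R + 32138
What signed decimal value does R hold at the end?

29447

Start: R = -12957 = 1100110101100011.
R = -12957 + 10266 = -2691 = 1111010101111101
R = -2691 + 32138 = 29447 = 0111001100000111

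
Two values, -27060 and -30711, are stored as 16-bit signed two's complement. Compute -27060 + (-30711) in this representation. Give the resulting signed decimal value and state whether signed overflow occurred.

7765; overflow

-27060 → 1001011001001100
-30711 → 1000100000001001
  1001011001001100
+ 1000100000001001
= 0001111001010101  (discard carry-out 1)
Result 0001111001010101: MSB = 0 → value 7765.
Both addends are negative but the stored result is non-negative: signed overflow. The true value -27060 + (-30711) = -57771 lies outside [-32768, 32767].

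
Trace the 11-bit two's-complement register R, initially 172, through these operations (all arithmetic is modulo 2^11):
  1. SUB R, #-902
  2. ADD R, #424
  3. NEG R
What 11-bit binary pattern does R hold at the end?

01000100110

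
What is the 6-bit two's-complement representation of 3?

000011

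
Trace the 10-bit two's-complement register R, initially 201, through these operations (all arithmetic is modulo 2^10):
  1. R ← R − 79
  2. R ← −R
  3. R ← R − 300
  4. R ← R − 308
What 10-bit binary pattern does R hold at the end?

0100100110

Start: R = 201 = 0011001001.
R = 201 − 79 = 122 = 0001111010
R = −(122) = -122 = 1110000110
R = -122 − 300 = -422 = 1001011010
R = -422 − 308 = -730; wraps to 294 = 0100100110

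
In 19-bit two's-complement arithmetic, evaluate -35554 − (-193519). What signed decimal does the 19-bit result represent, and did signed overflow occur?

157965; no overflow

-35554 → 1110111010100011110
-193519 → 1010000110000010001
Subtract via negate-and-add: invert 1010000110000010001 + 1 = 0101111001111101111 (i.e. 193519).
  1110111010100011110
+ 0101111001111101111
= 0100110100100001101  (discard carry-out 1)
Result 0100110100100001101: MSB = 0 → value 157965.
Addends (after negating the subtrahend) have opposite signs, so signed overflow cannot occur.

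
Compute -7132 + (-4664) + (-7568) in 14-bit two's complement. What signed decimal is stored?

-2980

-7132 + (-4664) = -11796 → wraps to 4588 (01000111101100)
4588 + (-7568) = -2980 (11010001011100)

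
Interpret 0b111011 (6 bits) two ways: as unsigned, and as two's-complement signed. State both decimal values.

unsigned = 59, signed = -5

Unsigned: 111011 = 59.
Signed: MSB=1 → 59 − 64 = -5.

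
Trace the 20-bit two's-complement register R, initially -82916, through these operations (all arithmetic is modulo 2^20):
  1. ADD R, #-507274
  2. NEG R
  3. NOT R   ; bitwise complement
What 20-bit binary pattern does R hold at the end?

01101111111010010001

Start: R = -82916 = 11101011110000011100.
R = -82916 + (-507274) = -590190; wraps to 458386 = 01101111111010010010
R = −(458386) = -458386 = 10010000000101101110
R = NOT 10010000000101101110 = 01101111111010010001 = 458385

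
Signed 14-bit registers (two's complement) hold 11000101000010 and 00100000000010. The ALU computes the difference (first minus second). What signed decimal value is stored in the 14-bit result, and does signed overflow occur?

11000101000010 = -3774 (signed)
00100000000010 = 2050 (signed)
Subtract via negate-and-add: invert 00100000000010 + 1 = 11011111111110 (i.e. -2050).
  11000101000010
+ 11011111111110
= 10100101000000  (discard carry-out 1)
Result 10100101000000: MSB = 1 → 10560 − 16384 = -5824.
Both addends (after negating the subtrahend) are negative and so is the stored result: no signed overflow.

-5824; no overflow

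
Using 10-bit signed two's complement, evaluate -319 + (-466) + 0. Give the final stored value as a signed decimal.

239

-319 + (-466) = -785 → wraps to 239 (0011101111)
239 + 0 = 239 (0011101111)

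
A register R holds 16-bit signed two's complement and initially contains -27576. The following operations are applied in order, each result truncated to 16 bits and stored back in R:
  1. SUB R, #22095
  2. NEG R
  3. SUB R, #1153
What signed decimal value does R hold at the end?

Start: R = -27576 = 1001010001001000.
R = -27576 − 22095 = -49671; wraps to 15865 = 0011110111111001
R = −(15865) = -15865 = 1100001000000111
R = -15865 − 1153 = -17018 = 1011110110000110

-17018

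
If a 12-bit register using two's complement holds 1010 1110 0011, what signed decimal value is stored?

-1309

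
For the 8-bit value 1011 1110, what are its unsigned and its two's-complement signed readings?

Unsigned: 10111110 = 190.
Signed: MSB=1 → 190 − 256 = -66.

unsigned = 190, signed = -66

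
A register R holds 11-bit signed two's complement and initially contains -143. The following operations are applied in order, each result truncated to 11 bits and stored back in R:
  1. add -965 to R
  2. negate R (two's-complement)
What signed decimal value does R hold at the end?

-940

Start: R = -143 = 11101110001.
R = -143 + (-965) = -1108; wraps to 940 = 01110101100
R = −(940) = -940 = 10001010100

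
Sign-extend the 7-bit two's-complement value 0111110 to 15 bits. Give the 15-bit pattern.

000000000111110

MSB of 0111110 is 0; replicate it into the new high bits.
00000000|0111110 → 000000000111110 (still 62).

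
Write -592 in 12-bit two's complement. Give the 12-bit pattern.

|-592| = 592 = 001001010000 in 12 bits.
Invert the bits: 110110101111. Add 1: 110110110000.

110110110000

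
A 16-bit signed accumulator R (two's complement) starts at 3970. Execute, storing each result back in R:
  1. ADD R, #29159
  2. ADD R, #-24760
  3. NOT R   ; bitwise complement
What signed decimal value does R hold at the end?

Start: R = 3970 = 0000111110000010.
R = 3970 + 29159 = 33129; wraps to -32407 = 1000000101101001
R = -32407 + (-24760) = -57167; wraps to 8369 = 0010000010110001
R = NOT 0010000010110001 = 1101111101001110 = -8370

-8370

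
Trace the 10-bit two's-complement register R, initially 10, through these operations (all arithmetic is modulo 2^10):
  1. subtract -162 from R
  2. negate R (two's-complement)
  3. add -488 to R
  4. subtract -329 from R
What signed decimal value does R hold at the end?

-331

Start: R = 10 = 0000001010.
R = 10 − (-162) = 172 = 0010101100
R = −(172) = -172 = 1101010100
R = -172 + (-488) = -660; wraps to 364 = 0101101100
R = 364 − (-329) = 693; wraps to -331 = 1010110101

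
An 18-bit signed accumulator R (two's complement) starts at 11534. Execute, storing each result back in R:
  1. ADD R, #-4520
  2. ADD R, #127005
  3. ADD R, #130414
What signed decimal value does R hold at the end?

2289

Start: R = 11534 = 000010110100001110.
R = 11534 + (-4520) = 7014 = 000001101101100110
R = 7014 + 127005 = 134019; wraps to -128125 = 100000101110000011
R = -128125 + 130414 = 2289 = 000000100011110001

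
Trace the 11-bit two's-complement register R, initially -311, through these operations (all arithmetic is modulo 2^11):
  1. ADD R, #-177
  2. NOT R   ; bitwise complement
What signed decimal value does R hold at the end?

Start: R = -311 = 11011001001.
R = -311 + (-177) = -488 = 11000011000
R = NOT 11000011000 = 00111100111 = 487

487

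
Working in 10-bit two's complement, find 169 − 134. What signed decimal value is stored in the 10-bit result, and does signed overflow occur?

35; no overflow

169 → 0010101001
134 → 0010000110
Subtract via negate-and-add: invert 0010000110 + 1 = 1101111010 (i.e. -134).
  0010101001
+ 1101111010
= 0000100011  (discard carry-out 1)
Result 0000100011: MSB = 0 → value 35.
Addends (after negating the subtrahend) have opposite signs, so signed overflow cannot occur.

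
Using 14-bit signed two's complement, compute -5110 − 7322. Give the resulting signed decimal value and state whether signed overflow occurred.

3952; overflow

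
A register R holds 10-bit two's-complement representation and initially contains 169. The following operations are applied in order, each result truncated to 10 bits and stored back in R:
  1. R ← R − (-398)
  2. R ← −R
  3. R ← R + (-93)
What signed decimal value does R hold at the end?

364

Start: R = 169 = 0010101001.
R = 169 − (-398) = 567; wraps to -457 = 1000110111
R = −(-457) = 457 = 0111001001
R = 457 + (-93) = 364 = 0101101100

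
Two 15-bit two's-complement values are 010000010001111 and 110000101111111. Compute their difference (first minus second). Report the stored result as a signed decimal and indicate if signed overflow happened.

010000010001111 = 8335 (signed)
110000101111111 = -7809 (signed)
Subtract via negate-and-add: invert 110000101111111 + 1 = 001111010000001 (i.e. 7809).
  010000010001111
+ 001111010000001
= 011111100010000
Result 011111100010000: MSB = 0 → value 16144.
Both addends (after negating the subtrahend) are non-negative and so is the stored result: no signed overflow.

16144; no overflow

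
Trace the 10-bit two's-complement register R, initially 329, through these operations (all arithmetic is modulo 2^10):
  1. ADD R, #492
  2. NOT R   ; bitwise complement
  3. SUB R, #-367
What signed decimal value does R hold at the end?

-455

Start: R = 329 = 0101001001.
R = 329 + 492 = 821; wraps to -203 = 1100110101
R = NOT 1100110101 = 0011001010 = 202
R = 202 − (-367) = 569; wraps to -455 = 1000111001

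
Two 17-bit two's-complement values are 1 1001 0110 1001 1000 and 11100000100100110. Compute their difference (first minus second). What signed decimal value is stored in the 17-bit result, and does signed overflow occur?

1 1001 0110 1001 1000 → 11001011010011000 = -26984 (signed)
11100000100100110 = -16090 (signed)
Subtract via negate-and-add: invert 11100000100100110 + 1 = 00011111011011010 (i.e. 16090).
  11001011010011000
+ 00011111011011010
= 11101010101110010
Result 11101010101110010: MSB = 1 → 120178 − 131072 = -10894.
Addends (after negating the subtrahend) have opposite signs, so signed overflow cannot occur.

-10894; no overflow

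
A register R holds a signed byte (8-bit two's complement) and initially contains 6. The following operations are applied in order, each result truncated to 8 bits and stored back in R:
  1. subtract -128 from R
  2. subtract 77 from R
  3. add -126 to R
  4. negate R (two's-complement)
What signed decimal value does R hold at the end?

Start: R = 6 = 00000110.
R = 6 − (-128) = 134; wraps to -122 = 10000110
R = -122 − 77 = -199; wraps to 57 = 00111001
R = 57 + (-126) = -69 = 10111011
R = −(-69) = 69 = 01000101

69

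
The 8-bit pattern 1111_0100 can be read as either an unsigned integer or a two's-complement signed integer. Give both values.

Unsigned: 11110100 = 244.
Signed: MSB=1 → 244 − 256 = -12.

unsigned = 244, signed = -12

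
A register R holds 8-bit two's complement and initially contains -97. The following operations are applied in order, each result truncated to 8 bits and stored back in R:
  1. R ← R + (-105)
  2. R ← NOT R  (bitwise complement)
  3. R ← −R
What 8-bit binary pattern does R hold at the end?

Start: R = -97 = 10011111.
R = -97 + (-105) = -202; wraps to 54 = 00110110
R = NOT 00110110 = 11001001 = -55
R = −(-55) = 55 = 00110111

00110111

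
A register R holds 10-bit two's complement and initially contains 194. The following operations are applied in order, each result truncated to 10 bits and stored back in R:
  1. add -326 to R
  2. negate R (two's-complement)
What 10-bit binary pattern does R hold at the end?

0010000100

Start: R = 194 = 0011000010.
R = 194 + (-326) = -132 = 1101111100
R = −(-132) = 132 = 0010000100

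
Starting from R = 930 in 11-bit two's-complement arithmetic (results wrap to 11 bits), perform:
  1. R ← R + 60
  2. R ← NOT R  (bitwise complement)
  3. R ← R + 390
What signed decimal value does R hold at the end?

-601

Start: R = 930 = 01110100010.
R = 930 + 60 = 990 = 01111011110
R = NOT 01111011110 = 10000100001 = -991
R = -991 + 390 = -601 = 10110100111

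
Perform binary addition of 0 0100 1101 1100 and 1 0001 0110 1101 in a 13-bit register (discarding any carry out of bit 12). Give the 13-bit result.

1011001001001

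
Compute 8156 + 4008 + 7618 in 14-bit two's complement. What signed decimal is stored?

8156 + 4008 = 12164 → wraps to -4220 (10111110000100)
-4220 + 7618 = 3398 (00110101000110)

3398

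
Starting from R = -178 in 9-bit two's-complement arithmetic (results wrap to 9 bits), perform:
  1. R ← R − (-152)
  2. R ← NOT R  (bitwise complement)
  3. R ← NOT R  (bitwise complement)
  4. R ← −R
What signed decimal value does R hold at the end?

26

Start: R = -178 = 101001110.
R = -178 − (-152) = -26 = 111100110
R = NOT 111100110 = 000011001 = 25
R = NOT 000011001 = 111100110 = -26
R = −(-26) = 26 = 000011010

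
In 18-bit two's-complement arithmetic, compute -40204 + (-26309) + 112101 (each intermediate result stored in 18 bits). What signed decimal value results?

-40204 + (-26309) = -66513 (101111110000101111)
-66513 + 112101 = 45588 (001011001000010100)

45588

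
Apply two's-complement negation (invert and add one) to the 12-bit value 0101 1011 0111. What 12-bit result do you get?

Invert: 101001001000. Add 1: 101001001001.

101001001001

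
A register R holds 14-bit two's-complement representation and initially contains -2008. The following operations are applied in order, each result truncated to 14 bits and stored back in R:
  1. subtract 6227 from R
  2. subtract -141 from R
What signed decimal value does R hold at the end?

-8094

Start: R = -2008 = 11100000101000.
R = -2008 − 6227 = -8235; wraps to 8149 = 01111111010101
R = 8149 − (-141) = 8290; wraps to -8094 = 10000001100010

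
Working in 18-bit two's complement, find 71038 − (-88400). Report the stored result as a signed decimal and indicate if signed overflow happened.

-102706; overflow

71038 → 010001010101111110
-88400 → 101010011010110000
Subtract via negate-and-add: invert 101010011010110000 + 1 = 010101100101010000 (i.e. 88400).
  010001010101111110
+ 010101100101010000
= 100110111011001110
Result 100110111011001110: MSB = 1 → 159438 − 262144 = -102706.
Both addends (after negating the subtrahend) are non-negative but the stored result is negative: signed overflow. The true value 71038 − (-88400) = 159438 lies outside [-131072, 131071].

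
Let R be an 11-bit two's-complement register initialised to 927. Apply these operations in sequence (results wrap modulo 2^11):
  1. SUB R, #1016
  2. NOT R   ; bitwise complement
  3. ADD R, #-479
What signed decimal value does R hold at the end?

Start: R = 927 = 01110011111.
R = 927 − 1016 = -89 = 11110100111
R = NOT 11110100111 = 00001011000 = 88
R = 88 + (-479) = -391 = 11001111001

-391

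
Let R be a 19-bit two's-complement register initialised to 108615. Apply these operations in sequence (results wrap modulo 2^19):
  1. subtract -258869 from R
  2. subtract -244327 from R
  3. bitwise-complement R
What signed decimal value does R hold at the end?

Start: R = 108615 = 0011010100001000111.
R = 108615 − (-258869) = 367484; wraps to -156804 = 1011001101101111100
R = -156804 − (-244327) = 87523 = 0010101010111100011
R = NOT 0010101010111100011 = 1101010101000011100 = -87524

-87524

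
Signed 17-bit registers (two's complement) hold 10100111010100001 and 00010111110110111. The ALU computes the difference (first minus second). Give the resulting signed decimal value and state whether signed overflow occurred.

10100111010100001 = -45407 (signed)
00010111110110111 = 12215 (signed)
Subtract via negate-and-add: invert 00010111110110111 + 1 = 11101000001001001 (i.e. -12215).
  10100111010100001
+ 11101000001001001
= 10001111011101010  (discard carry-out 1)
Result 10001111011101010: MSB = 1 → 73450 − 131072 = -57622.
Both addends (after negating the subtrahend) are negative and so is the stored result: no signed overflow.

-57622; no overflow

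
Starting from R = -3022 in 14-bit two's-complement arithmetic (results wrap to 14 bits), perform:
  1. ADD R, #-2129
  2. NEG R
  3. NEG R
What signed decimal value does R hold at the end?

-5151

Start: R = -3022 = 11010000110010.
R = -3022 + (-2129) = -5151 = 10101111100001
R = −(-5151) = 5151 = 01010000011111
R = −(5151) = -5151 = 10101111100001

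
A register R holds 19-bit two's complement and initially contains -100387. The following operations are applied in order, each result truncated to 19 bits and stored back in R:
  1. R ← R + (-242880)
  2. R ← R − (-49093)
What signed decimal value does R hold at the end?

230114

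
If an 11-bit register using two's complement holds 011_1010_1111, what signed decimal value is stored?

943

MSB is 0, so the value is non-negative: 01110101111 = 943.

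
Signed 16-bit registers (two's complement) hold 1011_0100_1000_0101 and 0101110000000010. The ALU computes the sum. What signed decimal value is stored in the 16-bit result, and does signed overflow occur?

1011_0100_1000_0101 → 1011010010000101 = -19323 (signed)
0101110000000010 = 23554 (signed)
  1011010010000101
+ 0101110000000010
= 0001000010000111  (discard carry-out 1)
Result 0001000010000111: MSB = 0 → value 4231.
Addends have opposite signs, so signed overflow cannot occur.

4231; no overflow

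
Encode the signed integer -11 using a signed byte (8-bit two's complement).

|-11| = 11 = 00001011 in 8 bits.
Invert the bits: 11110100. Add 1: 11110101.
Check: 11110101 reads as 245 − 256 = -11.

11110101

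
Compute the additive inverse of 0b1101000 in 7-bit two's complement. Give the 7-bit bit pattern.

0011000

Invert: 0010111. Add 1: 0011000.
Check: 1101000 = -24, 0011000 = 24.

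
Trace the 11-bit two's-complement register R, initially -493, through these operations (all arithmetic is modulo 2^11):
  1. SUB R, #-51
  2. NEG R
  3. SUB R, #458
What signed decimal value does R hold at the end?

-16

Start: R = -493 = 11000010011.
R = -493 − (-51) = -442 = 11001000110
R = −(-442) = 442 = 00110111010
R = 442 − 458 = -16 = 11111110000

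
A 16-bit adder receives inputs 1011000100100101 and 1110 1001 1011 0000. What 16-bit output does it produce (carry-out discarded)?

  1011000100100101
+ 1110100110110000
= 1001101011010101  (discard carry-out 1)

1001101011010101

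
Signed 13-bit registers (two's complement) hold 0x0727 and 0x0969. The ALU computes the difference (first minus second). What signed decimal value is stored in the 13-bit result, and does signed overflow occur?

0x0727 = 0011100100111 = 1831 (signed)
0x0969 = 0100101101001 = 2409 (signed)
Subtract via negate-and-add: invert 0100101101001 + 1 = 1011010010111 (i.e. -2409).
  0011100100111
+ 1011010010111
= 1110110111110
Result 1110110111110: MSB = 1 → 7614 − 8192 = -578.
Addends (after negating the subtrahend) have opposite signs, so signed overflow cannot occur.

-578; no overflow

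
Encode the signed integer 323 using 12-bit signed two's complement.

323 is non-negative, so write it directly in 12 bits: 000101000011.

000101000011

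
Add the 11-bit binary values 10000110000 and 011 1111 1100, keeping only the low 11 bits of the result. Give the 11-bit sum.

  10000110000
+ 01111111100
= 00000101100  (discard carry-out 1)

00000101100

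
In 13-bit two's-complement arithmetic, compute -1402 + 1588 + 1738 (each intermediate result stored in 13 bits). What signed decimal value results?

-1402 + 1588 = 186 (0000010111010)
186 + 1738 = 1924 (0011110000100)

1924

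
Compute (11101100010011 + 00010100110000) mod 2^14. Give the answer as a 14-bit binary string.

  11101100010011
+ 00010100110000
= 00000001000011  (discard carry-out 1)

00000001000011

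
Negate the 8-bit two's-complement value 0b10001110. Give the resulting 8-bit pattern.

01110010

Invert: 01110001. Add 1: 01110010.
Check: 10001110 = -114, 01110010 = 114.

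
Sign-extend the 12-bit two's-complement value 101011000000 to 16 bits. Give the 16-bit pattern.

1111101011000000

MSB of 101011000000 is 1; replicate it into the new high bits.
1111|101011000000 → 1111101011000000 (still -1344).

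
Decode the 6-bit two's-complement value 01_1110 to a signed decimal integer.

MSB is 0, so the value is non-negative: 011110 = 30.

30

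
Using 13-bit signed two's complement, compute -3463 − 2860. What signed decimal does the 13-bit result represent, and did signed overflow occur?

1869; overflow

-3463 → 1001001111001
2860 → 0101100101100
Subtract via negate-and-add: invert 0101100101100 + 1 = 1010011010100 (i.e. -2860).
  1001001111001
+ 1010011010100
= 0011101001101  (discard carry-out 1)
Result 0011101001101: MSB = 0 → value 1869.
Both addends (after negating the subtrahend) are negative but the stored result is non-negative: signed overflow. The true value -3463 − 2860 = -6323 lies outside [-4096, 4095].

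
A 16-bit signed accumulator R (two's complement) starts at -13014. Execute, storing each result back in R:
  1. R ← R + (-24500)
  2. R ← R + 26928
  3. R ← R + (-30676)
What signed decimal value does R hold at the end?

Start: R = -13014 = 1100110100101010.
R = -13014 + (-24500) = -37514; wraps to 28022 = 0110110101110110
R = 28022 + 26928 = 54950; wraps to -10586 = 1101011010100110
R = -10586 + (-30676) = -41262; wraps to 24274 = 0101111011010010

24274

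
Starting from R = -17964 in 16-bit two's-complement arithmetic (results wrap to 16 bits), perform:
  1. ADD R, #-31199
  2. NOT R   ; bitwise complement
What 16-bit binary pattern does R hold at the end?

1100000000001010

Start: R = -17964 = 1011100111010100.
R = -17964 + (-31199) = -49163; wraps to 16373 = 0011111111110101
R = NOT 0011111111110101 = 1100000000001010 = -16374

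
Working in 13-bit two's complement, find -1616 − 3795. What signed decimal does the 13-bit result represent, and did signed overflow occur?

2781; overflow

-1616 → 1100110110000
3795 → 0111011010011
Subtract via negate-and-add: invert 0111011010011 + 1 = 1000100101101 (i.e. -3795).
  1100110110000
+ 1000100101101
= 0101011011101  (discard carry-out 1)
Result 0101011011101: MSB = 0 → value 2781.
Both addends (after negating the subtrahend) are negative but the stored result is non-negative: signed overflow. The true value -1616 − 3795 = -5411 lies outside [-4096, 4095].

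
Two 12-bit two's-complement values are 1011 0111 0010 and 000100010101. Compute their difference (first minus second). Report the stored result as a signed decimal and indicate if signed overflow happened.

1011 0111 0010 → 101101110010 = -1166 (signed)
000100010101 = 277 (signed)
Subtract via negate-and-add: invert 000100010101 + 1 = 111011101011 (i.e. -277).
  101101110010
+ 111011101011
= 101001011101  (discard carry-out 1)
Result 101001011101: MSB = 1 → 2653 − 4096 = -1443.
Both addends (after negating the subtrahend) are negative and so is the stored result: no signed overflow.

-1443; no overflow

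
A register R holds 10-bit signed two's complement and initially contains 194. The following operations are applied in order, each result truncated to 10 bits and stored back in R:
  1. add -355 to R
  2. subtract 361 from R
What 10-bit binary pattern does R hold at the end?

0111110110

Start: R = 194 = 0011000010.
R = 194 + (-355) = -161 = 1101011111
R = -161 − 361 = -522; wraps to 502 = 0111110110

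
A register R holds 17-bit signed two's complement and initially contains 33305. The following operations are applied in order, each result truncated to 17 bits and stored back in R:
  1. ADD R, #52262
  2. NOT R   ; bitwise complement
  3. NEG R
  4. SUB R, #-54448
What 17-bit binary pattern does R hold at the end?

Start: R = 33305 = 01000001000011001.
R = 33305 + 52262 = 85567; wraps to -45505 = 10100111000111111
R = NOT 10100111000111111 = 01011000111000000 = 45504
R = −(45504) = -45504 = 10100111001000000
R = -45504 − (-54448) = 8944 = 00010001011110000

00010001011110000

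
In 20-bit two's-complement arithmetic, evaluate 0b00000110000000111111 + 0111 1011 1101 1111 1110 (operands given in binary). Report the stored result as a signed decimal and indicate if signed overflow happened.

-516547; overflow

0b00000110000000111111 → 00000110000000111111 = 24639 (signed)
0111 1011 1101 1111 1110 → 01111011110111111110 = 507390 (signed)
  00000110000000111111
+ 01111011110111111110
= 10000001111000111101
Result 10000001111000111101: MSB = 1 → 532029 − 1048576 = -516547.
Both addends are non-negative but the stored result is negative: signed overflow. The true value 24639 + 507390 = 532029 lies outside [-524288, 524287].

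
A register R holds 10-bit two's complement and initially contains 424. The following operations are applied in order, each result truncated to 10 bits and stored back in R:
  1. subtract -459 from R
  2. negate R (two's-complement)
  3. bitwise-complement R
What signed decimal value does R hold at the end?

Start: R = 424 = 0110101000.
R = 424 − (-459) = 883; wraps to -141 = 1101110011
R = −(-141) = 141 = 0010001101
R = NOT 0010001101 = 1101110010 = -142

-142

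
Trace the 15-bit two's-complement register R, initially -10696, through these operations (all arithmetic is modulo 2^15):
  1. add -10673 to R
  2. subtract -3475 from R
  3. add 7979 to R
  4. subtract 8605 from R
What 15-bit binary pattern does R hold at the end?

011011110101000

Start: R = -10696 = 101011000111000.
R = -10696 + (-10673) = -21369; wraps to 11399 = 010110010000111
R = 11399 − (-3475) = 14874 = 011101000011010
R = 14874 + 7979 = 22853; wraps to -9915 = 101100101000101
R = -9915 − 8605 = -18520; wraps to 14248 = 011011110101000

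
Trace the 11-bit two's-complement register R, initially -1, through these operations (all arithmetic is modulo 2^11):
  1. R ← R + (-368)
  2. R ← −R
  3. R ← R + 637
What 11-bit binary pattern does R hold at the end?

Start: R = -1 = 11111111111.
R = -1 + (-368) = -369 = 11010001111
R = −(-369) = 369 = 00101110001
R = 369 + 637 = 1006 = 01111101110

01111101110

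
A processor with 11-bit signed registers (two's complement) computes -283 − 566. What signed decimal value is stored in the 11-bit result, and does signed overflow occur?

-849; no overflow

-283 → 11011100101
566 → 01000110110
Subtract via negate-and-add: invert 01000110110 + 1 = 10111001010 (i.e. -566).
  11011100101
+ 10111001010
= 10010101111  (discard carry-out 1)
Result 10010101111: MSB = 1 → 1199 − 2048 = -849.
Both addends (after negating the subtrahend) are negative and so is the stored result: no signed overflow.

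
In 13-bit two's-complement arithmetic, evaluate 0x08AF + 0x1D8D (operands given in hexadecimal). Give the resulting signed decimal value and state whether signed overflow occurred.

0x08AF = 0100010101111 = 2223 (signed)
0x1D8D = 1110110001101 = -627 (signed)
  0100010101111
+ 1110110001101
= 0011000111100  (discard carry-out 1)
Result 0011000111100: MSB = 0 → value 1596.
Addends have opposite signs, so signed overflow cannot occur.

1596; no overflow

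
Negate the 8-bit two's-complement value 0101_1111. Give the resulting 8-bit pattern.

10100001

Invert: 10100000. Add 1: 10100001.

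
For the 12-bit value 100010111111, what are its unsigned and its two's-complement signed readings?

unsigned = 2239, signed = -1857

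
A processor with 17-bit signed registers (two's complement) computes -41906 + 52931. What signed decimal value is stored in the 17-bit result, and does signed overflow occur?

11025; no overflow

-41906 → 10101110001001110
52931 → 01100111011000011
  10101110001001110
+ 01100111011000011
= 00010101100010001  (discard carry-out 1)
Result 00010101100010001: MSB = 0 → value 11025.
Addends have opposite signs, so signed overflow cannot occur.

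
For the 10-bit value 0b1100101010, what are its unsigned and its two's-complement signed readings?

unsigned = 810, signed = -214

Unsigned: 1100101010 = 810.
Signed: MSB=1 → 810 − 1024 = -214.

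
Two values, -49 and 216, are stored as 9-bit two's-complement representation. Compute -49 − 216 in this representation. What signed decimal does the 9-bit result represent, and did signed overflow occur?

-49 → 111001111
216 → 011011000
Subtract via negate-and-add: invert 011011000 + 1 = 100101000 (i.e. -216).
  111001111
+ 100101000
= 011110111  (discard carry-out 1)
Result 011110111: MSB = 0 → value 247.
Both addends (after negating the subtrahend) are negative but the stored result is non-negative: signed overflow. The true value -49 − 216 = -265 lies outside [-256, 255].

247; overflow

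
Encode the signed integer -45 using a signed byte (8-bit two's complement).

11010011

|-45| = 45 = 00101101 in 8 bits.
Invert the bits: 11010010. Add 1: 11010011.
Check: 11010011 reads as 211 − 256 = -45.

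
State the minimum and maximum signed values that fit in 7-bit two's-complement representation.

min = -64, max = 63

Minimum: −2^6 = -64.
Maximum: 2^6 − 1 = 63.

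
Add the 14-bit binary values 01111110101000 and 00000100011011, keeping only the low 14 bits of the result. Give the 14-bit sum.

  01111110101000
+ 00000100011011
= 10000011000011

10000011000011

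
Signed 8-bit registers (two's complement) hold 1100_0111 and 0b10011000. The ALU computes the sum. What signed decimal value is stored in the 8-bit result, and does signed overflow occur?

1100_0111 → 11000111 = -57 (signed)
0b10011000 → 10011000 = -104 (signed)
  11000111
+ 10011000
= 01011111  (discard carry-out 1)
Result 01011111: MSB = 0 → value 95.
Both addends are negative but the stored result is non-negative: signed overflow. The true value -57 + (-104) = -161 lies outside [-128, 127].

95; overflow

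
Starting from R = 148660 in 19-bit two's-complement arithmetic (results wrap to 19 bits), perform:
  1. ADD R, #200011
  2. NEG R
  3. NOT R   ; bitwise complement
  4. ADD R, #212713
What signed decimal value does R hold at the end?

37095

Start: R = 148660 = 0100100010010110100.
R = 148660 + 200011 = 348671; wraps to -175617 = 1010101000111111111
R = −(-175617) = 175617 = 0101010111000000001
R = NOT 0101010111000000001 = 1010101000111111110 = -175618
R = -175618 + 212713 = 37095 = 0001001000011100111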